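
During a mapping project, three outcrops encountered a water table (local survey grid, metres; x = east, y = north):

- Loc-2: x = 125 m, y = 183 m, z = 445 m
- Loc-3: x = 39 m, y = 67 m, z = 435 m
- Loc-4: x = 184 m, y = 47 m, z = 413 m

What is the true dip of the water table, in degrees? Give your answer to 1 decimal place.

Two edge vectors: Loc-2→Loc-3 = (-86, -116, -10), Loc-2→Loc-4 = (59, -136, -32).
Normal n = (Loc-2→Loc-3) × (Loc-2→Loc-4) = (2352, -3342, 18540).
So ∂z/∂x = −n_x/n_z = −0.12686 and ∂z/∂y = −n_y/n_z = 0.18026.
Gradient magnitude |∇z| = √(a² + b²) = √(0.01609 + 0.03249) = 0.22042.
True dip = arctan(0.22042) = 12.4°, dipping toward SE (azimuth ≈ 145°).

12.4°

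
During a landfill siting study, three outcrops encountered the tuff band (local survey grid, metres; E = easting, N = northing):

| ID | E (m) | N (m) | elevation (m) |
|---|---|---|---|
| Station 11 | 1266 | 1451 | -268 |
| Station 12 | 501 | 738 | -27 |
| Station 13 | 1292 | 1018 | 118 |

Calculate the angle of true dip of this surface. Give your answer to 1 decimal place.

44.7°

Let the plane be z = a·E + b·N + c.
Station 12−Station 11: −765a − 713b = 241;  Station 13−Station 11: 26a − 433b = 386.
Solving gives a = 0.48849, b = −0.86212.
Gradient magnitude |∇z| = √(a² + b²) = √(0.23862 + 0.74326) = 0.99090.
True dip = arctan(0.99090) = 44.7°, dipping toward NNW (azimuth ≈ 330°).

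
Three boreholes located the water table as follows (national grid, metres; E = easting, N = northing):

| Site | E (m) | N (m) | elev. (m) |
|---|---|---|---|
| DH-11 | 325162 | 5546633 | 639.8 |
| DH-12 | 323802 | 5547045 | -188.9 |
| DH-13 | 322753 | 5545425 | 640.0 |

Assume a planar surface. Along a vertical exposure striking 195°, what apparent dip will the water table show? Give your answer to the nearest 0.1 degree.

Let the plane be z = a·E + b·N + c.
DH-12−DH-11: −1360a + 412b = −828.7;  DH-13−DH-11: −2409a − 1208b = 0.2.
Solving gives a = 0.37983, b = −0.75762.
Unit vector along 195° is (sin 195°, cos 195°) = (-0.2588, -0.9659).
Slope in that direction = a·(-0.2588) + b·(-0.9659) = 0.63349.
Apparent dip = arctan|0.63349| = 32.4° (true dip is 40.3°, so apparent ≤ true as expected).

32.4°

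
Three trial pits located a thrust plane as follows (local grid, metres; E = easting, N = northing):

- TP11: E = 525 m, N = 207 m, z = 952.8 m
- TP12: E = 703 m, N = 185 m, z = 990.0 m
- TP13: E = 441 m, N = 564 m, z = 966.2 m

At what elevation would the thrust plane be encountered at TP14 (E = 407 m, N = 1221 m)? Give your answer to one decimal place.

1017.4 m

Let the plane be z = a·E + b·N + c.
TP12−TP11: 178a − 22b = 37.2;  TP13−TP11: −84a + 357b = 13.4.
Solving gives a = 0.220027, b = 0.089306.
Then c = 952.8 − a·525 − b·207 = 818.80.
At (407, 1221): z = 89.6 + 109.0 + 818.80 = 1017.4 m.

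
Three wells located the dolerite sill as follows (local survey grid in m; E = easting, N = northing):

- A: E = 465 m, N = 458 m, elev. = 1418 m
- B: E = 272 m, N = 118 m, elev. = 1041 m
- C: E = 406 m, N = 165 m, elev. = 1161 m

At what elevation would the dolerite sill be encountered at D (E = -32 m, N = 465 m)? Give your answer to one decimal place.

Two edge vectors: A→B = (-193, -340, -377), A→C = (-59, -293, -257).
Normal n = (A→B) × (A→C) = (-23081, -27358, 36489).
So ∂z/∂E = −n_x/n_z = 0.63255 and ∂z/∂N = −n_y/n_z = 0.74976.
Intercept c from A: 1418 − 294.13 − 343.39 = 780.48.
At (-32, 465): z = −20.2 + 348.6 + 780.48 = 1108.9 m.

1108.9 m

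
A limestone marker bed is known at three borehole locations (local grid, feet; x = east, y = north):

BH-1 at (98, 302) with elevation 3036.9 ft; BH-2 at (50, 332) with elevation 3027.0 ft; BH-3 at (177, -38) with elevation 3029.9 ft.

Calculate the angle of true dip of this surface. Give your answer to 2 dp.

15.03°

Two edge vectors: BH-1→BH-2 = (-48, 30, -9.9), BH-1→BH-3 = (79, -340, -7).
Normal n = (BH-1→BH-2) × (BH-1→BH-3) = (-3576, -1118.1, 13950).
So ∂z/∂x = −n_x/n_z = 0.25634 and ∂z/∂y = −n_y/n_z = 0.08015.
Gradient magnitude |∇z| = √(a² + b²) = √(0.06571 + 0.00642) = 0.26858.
True dip = arctan(0.26858) = 15.03°, dipping toward WSW (azimuth ≈ 253°).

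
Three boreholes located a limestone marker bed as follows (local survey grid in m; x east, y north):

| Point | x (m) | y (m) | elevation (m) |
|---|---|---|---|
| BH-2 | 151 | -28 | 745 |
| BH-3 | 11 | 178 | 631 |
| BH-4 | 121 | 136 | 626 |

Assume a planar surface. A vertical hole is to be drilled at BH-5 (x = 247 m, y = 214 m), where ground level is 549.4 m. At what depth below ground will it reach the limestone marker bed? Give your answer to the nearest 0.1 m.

Let the plane be z = a·x + b·y + c.
BH-3−BH-2: −140a + 206b = −114;  BH-4−BH-2: −30a + 164b = −119.
Solving gives a = −0.34672, b = −0.78903.
Then c = 745 − a·151 − b·-28 = 775.26.
At (247, 214): z_contact = −85.64 − 168.85 + 775.26 = 520.77 m.
Depth below ground = 549.4 − 520.77 = 28.6 m.

28.6 m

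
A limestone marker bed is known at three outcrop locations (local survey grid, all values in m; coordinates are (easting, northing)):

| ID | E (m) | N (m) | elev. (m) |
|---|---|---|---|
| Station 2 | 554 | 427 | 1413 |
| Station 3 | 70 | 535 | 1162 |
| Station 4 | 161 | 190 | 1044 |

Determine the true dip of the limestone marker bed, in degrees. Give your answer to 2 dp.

39.06°

Two edge vectors: Station 2→Station 3 = (-484, 108, -251), Station 2→Station 4 = (-393, -237, -369).
Normal n = (Station 2→Station 3) × (Station 2→Station 4) = (-99339, -79953, 157152).
So ∂z/∂E = −n_x/n_z = 0.63212 and ∂z/∂N = −n_y/n_z = 0.50876.
Gradient magnitude |∇z| = √(a² + b²) = √(0.39958 + 0.25884) = 0.81143.
True dip = arctan(0.81143) = 39.06°, dipping toward SW (azimuth ≈ 231°).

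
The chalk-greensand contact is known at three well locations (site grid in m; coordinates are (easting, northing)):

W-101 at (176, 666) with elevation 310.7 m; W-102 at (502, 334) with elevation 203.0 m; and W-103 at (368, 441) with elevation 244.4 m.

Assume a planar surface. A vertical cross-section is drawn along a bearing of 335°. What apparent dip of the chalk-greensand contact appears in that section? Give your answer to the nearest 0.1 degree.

10.5°

Let the plane be z = a·E + b·N + c.
W-102−W-101: 326a − 332b = −107.7;  W-103−W-101: 192a − 225b = −66.3.
Solving gives a = −0.23120, b = 0.09738.
Unit vector along 335° is (sin 335°, cos 335°) = (-0.4226, 0.9063).
Slope in that direction = a·(-0.4226) + b·(0.9063) = 0.18596.
Apparent dip = arctan|0.18596| = 10.5° (true dip is 14.1°, so apparent ≤ true as expected).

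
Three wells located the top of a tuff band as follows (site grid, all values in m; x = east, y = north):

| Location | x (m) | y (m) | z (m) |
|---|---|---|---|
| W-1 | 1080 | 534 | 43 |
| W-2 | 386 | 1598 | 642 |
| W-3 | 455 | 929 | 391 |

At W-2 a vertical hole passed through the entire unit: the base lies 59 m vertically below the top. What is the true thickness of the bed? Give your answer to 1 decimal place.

Let the plane be z = a·x + b·y + c.
W-2−W-1: −694a + 1064b = 599;  W-3−W-1: −625a + 395b = 348.
Solving gives a = −0.34197, b = 0.33992.
|∇z| = √(a²+b²) = 0.48217, so dip δ = arctan(0.48217) = 25.74°.
True thickness = vertical thickness × cos δ = 59 × cos 25.74° = 53.1 m.

53.1 m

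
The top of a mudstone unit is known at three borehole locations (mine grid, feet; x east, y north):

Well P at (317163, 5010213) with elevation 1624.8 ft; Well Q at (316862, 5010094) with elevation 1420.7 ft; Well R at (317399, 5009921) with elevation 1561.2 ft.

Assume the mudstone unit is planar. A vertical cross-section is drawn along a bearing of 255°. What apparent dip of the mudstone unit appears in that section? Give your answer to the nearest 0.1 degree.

30.3°

Two edge vectors: Well P→Well Q = (-301, -119, -204.1), Well P→Well R = (236, -292, -63.6).
Normal n = (Well P→Well Q) × (Well P→Well R) = (-52028.8, -67311.2, 115976).
So ∂z/∂x = −n_x/n_z = 0.44862 and ∂z/∂y = −n_y/n_z = 0.58039.
Unit vector along 255° is (sin 255°, cos 255°) = (-0.9659, -0.2588).
Slope in that direction = a·(-0.9659) + b·(-0.2588) = −0.58355.
Apparent dip = arctan|0.58355| = 30.3° (true dip is 36.3°, so apparent ≤ true as expected).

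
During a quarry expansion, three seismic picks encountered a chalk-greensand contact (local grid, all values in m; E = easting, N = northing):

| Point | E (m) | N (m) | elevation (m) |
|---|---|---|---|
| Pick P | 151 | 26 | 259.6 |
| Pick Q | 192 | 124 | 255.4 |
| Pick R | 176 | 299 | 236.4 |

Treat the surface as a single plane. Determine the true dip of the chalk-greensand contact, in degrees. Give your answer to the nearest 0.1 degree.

9.2°

Let the plane be z = a·E + b·N + c.
Pick Q−Pick P: 41a + 98b = −4.2;  Pick R−Pick P: 25a + 273b = −23.2.
Solving gives a = 0.12890, b = −0.09679.
Gradient magnitude |∇z| = √(a² + b²) = √(0.01662 + 0.00937) = 0.16119.
True dip = arctan(0.16119) = 9.2°, dipping toward NW (azimuth ≈ 307°).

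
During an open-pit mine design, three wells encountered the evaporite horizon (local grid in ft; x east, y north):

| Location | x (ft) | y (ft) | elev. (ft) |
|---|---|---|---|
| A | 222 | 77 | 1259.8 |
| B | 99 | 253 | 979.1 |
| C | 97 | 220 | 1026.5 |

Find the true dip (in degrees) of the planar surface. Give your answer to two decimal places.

55.66°

Two edge vectors: A→B = (-123, 176, -280.7), A→C = (-125, 143, -233.3).
Normal n = (A→B) × (A→C) = (-920.7, 6391.6, 4411).
So ∂z/∂x = −n_x/n_z = 0.20873 and ∂z/∂y = −n_y/n_z = −1.44901.
Gradient magnitude |∇z| = √(a² + b²) = √(0.04357 + 2.09964) = 1.46397.
True dip = arctan(1.46397) = 55.66°, dipping toward N (azimuth ≈ 352°).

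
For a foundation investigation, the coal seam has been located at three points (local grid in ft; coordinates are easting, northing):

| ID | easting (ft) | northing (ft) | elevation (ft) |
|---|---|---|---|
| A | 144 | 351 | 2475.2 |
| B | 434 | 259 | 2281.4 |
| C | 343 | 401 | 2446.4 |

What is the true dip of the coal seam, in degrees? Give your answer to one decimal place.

Two edge vectors: A→B = (290, -92, -193.8), A→C = (199, 50, -28.8).
Normal n = (A→B) × (A→C) = (12339.6, -30214.2, 32808).
So ∂z/∂easting = −n_x/n_z = −0.37612 and ∂z/∂northing = −n_y/n_z = 0.92094.
Gradient magnitude |∇z| = √(a² + b²) = √(0.14146 + 0.84813) = 0.99478.
True dip = arctan(0.99478) = 44.9°, dipping toward SSE (azimuth ≈ 158°).

44.9°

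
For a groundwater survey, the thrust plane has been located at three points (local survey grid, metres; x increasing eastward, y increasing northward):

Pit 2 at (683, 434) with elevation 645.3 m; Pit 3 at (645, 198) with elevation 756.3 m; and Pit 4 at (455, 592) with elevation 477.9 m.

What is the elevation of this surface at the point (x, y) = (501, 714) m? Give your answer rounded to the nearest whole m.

430 m

Let the plane be z = a·x + b·y + c.
Pit 3−Pit 2: −38a − 236b = 111;  Pit 4−Pit 2: −228a + 158b = −167.4.
Solving gives a = 0.36729, b = −0.52948.
Then c = 645.3 − a·683 − b·434 = 624.23.
At (501, 714): z = 184.0 − 378.0 + 624.23 = 430.2 m.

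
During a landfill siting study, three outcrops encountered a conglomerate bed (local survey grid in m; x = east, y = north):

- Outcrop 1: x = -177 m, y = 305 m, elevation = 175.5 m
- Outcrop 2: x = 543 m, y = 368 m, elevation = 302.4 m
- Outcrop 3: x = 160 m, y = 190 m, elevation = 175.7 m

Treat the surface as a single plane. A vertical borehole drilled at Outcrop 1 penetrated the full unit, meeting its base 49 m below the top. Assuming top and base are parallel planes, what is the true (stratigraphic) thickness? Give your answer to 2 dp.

Two edge vectors: Outcrop 1→Outcrop 2 = (720, 63, 126.9), Outcrop 1→Outcrop 3 = (337, -115, 0.2).
Normal n = (Outcrop 1→Outcrop 2) × (Outcrop 1→Outcrop 3) = (14606.1, 42621.3, -104031).
So ∂z/∂x = −n_x/n_z = 0.14040 and ∂z/∂y = −n_y/n_z = 0.40970.
|∇z| = √(a²+b²) = 0.43309, so dip δ = arctan(0.43309) = 23.42°.
True thickness = vertical thickness × cos δ = 49 × cos 23.42° = 44.96 m.

44.96 m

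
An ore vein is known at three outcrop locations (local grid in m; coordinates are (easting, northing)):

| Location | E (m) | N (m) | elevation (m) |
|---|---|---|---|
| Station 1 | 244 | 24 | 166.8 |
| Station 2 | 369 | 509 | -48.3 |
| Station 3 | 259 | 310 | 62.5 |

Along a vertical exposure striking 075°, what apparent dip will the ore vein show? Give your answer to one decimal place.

24.7°

Let the plane be z = a·E + b·N + c.
Station 2−Station 1: 125a + 485b = −215.1;  Station 3−Station 1: 15a + 286b = −104.3.
Solving gives a = −0.38395, b = −0.34455.
Unit vector along 075° is (sin 75°, cos 75°) = (0.9659, 0.2588).
Slope in that direction = a·(0.9659) + b·(0.2588) = −0.46005.
Apparent dip = arctan|0.46005| = 24.7° (true dip is 27.3°, so apparent ≤ true as expected).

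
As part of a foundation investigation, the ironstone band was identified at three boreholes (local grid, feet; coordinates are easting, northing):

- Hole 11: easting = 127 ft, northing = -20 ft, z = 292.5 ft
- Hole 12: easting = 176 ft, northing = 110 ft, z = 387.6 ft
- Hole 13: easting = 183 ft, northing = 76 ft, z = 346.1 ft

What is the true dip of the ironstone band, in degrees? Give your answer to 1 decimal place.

Two edge vectors: Hole 11→Hole 12 = (49, 130, 95.1), Hole 11→Hole 13 = (56, 96, 53.6).
Normal n = (Hole 11→Hole 12) × (Hole 11→Hole 13) = (-2161.6, 2699.2, -2576).
So ∂z/∂easting = −n_x/n_z = −0.83913 and ∂z/∂northing = −n_y/n_z = 1.04783.
Gradient magnitude |∇z| = √(a² + b²) = √(0.70414 + 1.09794) = 1.34242.
True dip = arctan(1.34242) = 53.3°, dipping toward SE (azimuth ≈ 141°).

53.3°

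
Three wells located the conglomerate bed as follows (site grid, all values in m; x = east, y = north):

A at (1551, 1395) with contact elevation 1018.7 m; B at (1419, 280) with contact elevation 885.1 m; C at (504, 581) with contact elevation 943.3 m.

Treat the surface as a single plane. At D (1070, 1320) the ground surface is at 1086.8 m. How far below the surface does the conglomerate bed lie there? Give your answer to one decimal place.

66.1 m

Let the plane be z = a·x + b·y + c.
B−A: −132a − 1115b = −133.6;  C−A: −1047a − 814b = −75.4.
Solving gives a = −0.023283, b = 0.122577.
Then c = 1018.7 − a·1551 − b·1395 = 883.82.
At (1070, 1320): z_contact = −24.91 + 161.80 + 883.82 = 1020.71 m.
Depth below ground = 1086.8 − 1020.71 = 66.1 m.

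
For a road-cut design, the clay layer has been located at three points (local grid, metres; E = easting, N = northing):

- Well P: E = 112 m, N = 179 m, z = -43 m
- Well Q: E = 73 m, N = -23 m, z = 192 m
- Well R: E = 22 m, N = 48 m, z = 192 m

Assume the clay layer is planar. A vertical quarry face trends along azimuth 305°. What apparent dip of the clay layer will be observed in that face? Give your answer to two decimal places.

Let the plane be z = a·E + b·N + c.
Well Q−Well P: −39a − 202b = 235;  Well R−Well P: −90a − 131b = 235.
Solving gives a = −1.27649, b = −0.91692.
Unit vector along 305° is (sin 305°, cos 305°) = (-0.8192, 0.5736).
Slope in that direction = a·(-0.8192) + b·(0.5736) = 0.51972.
Apparent dip = arctan|0.51972| = 27.46° (true dip is 57.5°, so apparent ≤ true as expected).

27.46°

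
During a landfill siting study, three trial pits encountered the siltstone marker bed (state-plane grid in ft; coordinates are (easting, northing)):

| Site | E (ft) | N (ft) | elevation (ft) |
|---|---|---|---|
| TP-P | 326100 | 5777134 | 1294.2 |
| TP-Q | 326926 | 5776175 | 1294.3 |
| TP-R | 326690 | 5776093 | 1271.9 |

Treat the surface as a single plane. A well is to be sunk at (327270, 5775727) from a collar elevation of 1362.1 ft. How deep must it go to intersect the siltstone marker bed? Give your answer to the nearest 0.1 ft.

70.8 ft

Two edge vectors: TP-P→TP-Q = (826, -959, 0.1), TP-P→TP-R = (590, -1041, -22.3).
Normal n = (TP-P→TP-Q) × (TP-P→TP-R) = (21489.8, 18478.8, -294056).
So ∂z/∂E = −n_x/n_z = 0.073080638 and ∂z/∂N = −n_y/n_z = 0.062841091.
Intercept c from TP-P: 1294.2 − 23831.60 − 363041.41 = −385578.80.
At (327270, 5775727): z_contact = 23917.10 + 362952.99 − 385578.80 = 1291.29 ft.
Depth below ground = 1362.1 − 1291.29 = 70.8 ft.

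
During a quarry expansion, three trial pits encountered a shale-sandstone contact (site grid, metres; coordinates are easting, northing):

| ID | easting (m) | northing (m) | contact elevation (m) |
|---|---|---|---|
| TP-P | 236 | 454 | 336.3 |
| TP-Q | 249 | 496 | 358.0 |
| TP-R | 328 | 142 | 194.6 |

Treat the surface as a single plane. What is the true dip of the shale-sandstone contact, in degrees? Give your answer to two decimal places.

Let the plane be z = a·easting + b·northing + c.
TP-Q−TP-P: 13a + 42b = 21.7;  TP-R−TP-P: 92a − 312b = −141.7.
Solving gives a = 0.10341, b = 0.48466.
Gradient magnitude |∇z| = √(a² + b²) = √(0.01069 + 0.23489) = 0.49557.
True dip = arctan(0.49557) = 26.36°, dipping toward SSW (azimuth ≈ 192°).

26.36°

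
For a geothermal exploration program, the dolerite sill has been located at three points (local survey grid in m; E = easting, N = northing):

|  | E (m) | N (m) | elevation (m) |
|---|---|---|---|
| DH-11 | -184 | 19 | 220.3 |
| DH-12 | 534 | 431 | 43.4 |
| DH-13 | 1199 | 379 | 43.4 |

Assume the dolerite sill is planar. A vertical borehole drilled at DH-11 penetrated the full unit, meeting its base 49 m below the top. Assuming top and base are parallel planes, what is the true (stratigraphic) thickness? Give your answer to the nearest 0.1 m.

Let the plane be z = a·E + b·N + c.
DH-12−DH-11: 718a + 412b = −176.9;  DH-13−DH-11: 1383a + 360b = −176.9.
Solving gives a = −0.02955, b = −0.37787.
|∇z| = √(a²+b²) = 0.37903, so dip δ = arctan(0.37903) = 20.76°.
True thickness = vertical thickness × cos δ = 49 × cos 20.76° = 45.8 m.

45.8 m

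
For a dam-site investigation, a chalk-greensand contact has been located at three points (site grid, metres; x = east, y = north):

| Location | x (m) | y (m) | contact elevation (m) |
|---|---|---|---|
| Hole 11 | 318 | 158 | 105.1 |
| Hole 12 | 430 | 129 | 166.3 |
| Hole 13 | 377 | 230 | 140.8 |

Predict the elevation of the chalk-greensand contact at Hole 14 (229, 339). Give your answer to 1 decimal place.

Let the plane be z = a·x + b·y + c.
Hole 12−Hole 11: 112a − 29b = 61.2;  Hole 13−Hole 11: 59a + 72b = 35.7.
Solving gives a = 0.55670, b = 0.03965.
Then c = 105.1 − a·318 − b·158 = −78.19.
At (229, 339): z = 127.5 + 13.4 − 78.19 = 62.7 m.

62.7 m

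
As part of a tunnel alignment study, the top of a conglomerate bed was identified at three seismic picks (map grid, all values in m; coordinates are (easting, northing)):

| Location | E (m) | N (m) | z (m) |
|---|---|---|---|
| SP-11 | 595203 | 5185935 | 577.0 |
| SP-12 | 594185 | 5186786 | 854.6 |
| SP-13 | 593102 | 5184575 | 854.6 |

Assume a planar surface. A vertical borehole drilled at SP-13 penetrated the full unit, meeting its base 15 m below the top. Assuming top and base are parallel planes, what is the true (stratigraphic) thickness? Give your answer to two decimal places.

Let the plane be z = a·E + b·N + c.
SP-12−SP-11: −1018a + 851b = 277.6;  SP-13−SP-11: −2101a − 1360b = 277.6.
Solving gives a = −0.19347, b = 0.09477.
|∇z| = √(a²+b²) = 0.21543, so dip δ = arctan(0.21543) = 12.16°.
True thickness = vertical thickness × cos δ = 15 × cos 12.16° = 14.66 m.

14.66 m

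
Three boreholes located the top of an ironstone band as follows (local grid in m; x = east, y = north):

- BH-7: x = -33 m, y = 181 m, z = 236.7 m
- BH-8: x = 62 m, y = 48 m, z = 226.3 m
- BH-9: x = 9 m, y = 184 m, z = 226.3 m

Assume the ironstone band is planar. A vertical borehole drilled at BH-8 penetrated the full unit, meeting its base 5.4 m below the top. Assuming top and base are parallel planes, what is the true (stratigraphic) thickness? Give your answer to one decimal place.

Let the plane be z = a·x + b·y + c.
BH-8−BH-7: 95a − 133b = −10.4;  BH-9−BH-7: 42a + 3b = −10.4.
Solving gives a = −0.24091, b = −0.09389.
|∇z| = √(a²+b²) = 0.25856, so dip δ = arctan(0.25856) = 14.50°.
True thickness = vertical thickness × cos δ = 5.4 × cos 14.50° = 5.2 m.

5.2 m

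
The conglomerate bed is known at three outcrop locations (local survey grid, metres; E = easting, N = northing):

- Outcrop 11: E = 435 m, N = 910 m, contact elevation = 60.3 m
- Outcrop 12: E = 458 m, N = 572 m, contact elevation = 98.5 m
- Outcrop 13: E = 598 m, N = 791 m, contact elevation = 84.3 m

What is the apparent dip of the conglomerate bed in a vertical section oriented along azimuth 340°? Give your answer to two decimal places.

7.13°

Two edge vectors: Outcrop 11→Outcrop 12 = (23, -338, 38.2), Outcrop 11→Outcrop 13 = (163, -119, 24).
Normal n = (Outcrop 11→Outcrop 12) × (Outcrop 11→Outcrop 13) = (-3566.2, 5674.6, 52357).
So ∂z/∂E = −n_x/n_z = 0.06811 and ∂z/∂N = −n_y/n_z = −0.10838.
Unit vector along 340° is (sin 340°, cos 340°) = (-0.3420, 0.9397).
Slope in that direction = a·(-0.3420) + b·(0.9397) = −0.12514.
Apparent dip = arctan|0.12514| = 7.13° (true dip is 7.3°, so apparent ≤ true as expected).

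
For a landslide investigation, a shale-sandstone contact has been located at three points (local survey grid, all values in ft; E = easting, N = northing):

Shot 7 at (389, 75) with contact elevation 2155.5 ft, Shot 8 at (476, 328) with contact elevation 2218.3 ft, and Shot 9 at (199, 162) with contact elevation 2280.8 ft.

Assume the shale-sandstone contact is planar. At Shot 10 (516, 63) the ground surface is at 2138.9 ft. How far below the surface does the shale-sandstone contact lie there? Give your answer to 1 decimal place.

48.2 ft

Let the plane be z = a·E + b·N + c.
Shot 8−Shot 7: 87a + 253b = 62.8;  Shot 9−Shot 7: −190a + 87b = 125.3.
Solving gives a = −0.47156, b = 0.41038.
Then c = 2155.5 − a·389 − b·75 = 2308.16.
At (516, 63): z_contact = −243.33 + 25.85 + 2308.16 = 2090.69 ft.
Depth below ground = 2138.9 − 2090.69 = 48.2 ft.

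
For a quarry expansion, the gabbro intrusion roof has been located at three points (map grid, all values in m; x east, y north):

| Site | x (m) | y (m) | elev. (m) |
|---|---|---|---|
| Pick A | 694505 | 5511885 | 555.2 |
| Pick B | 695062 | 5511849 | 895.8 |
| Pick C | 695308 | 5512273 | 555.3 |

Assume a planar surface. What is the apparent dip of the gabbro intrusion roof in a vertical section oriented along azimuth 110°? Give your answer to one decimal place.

41.6°

Two edge vectors: Pick A→Pick B = (557, -36, 340.6), Pick A→Pick C = (803, 388, 0.1).
Normal n = (Pick A→Pick B) × (Pick A→Pick C) = (-132156.4, 273446.1, 245024).
So ∂z/∂x = −n_x/n_z = 0.53936 and ∂z/∂y = −n_y/n_z = −1.11600.
Unit vector along 110° is (sin 110°, cos 110°) = (0.9397, -0.3420).
Slope in that direction = a·(0.9397) + b·(-0.3420) = 0.88853.
Apparent dip = arctan|0.88853| = 41.6° (true dip is 51.1°, so apparent ≤ true as expected).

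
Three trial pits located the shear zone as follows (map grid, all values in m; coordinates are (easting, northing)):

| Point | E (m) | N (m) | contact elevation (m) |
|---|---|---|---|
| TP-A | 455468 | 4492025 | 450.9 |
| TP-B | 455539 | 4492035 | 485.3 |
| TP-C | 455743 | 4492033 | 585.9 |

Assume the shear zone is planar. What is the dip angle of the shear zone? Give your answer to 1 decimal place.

Let the plane be z = a·E + b·N + c.
TP-B−TP-A: 71a + 10b = 34.4;  TP-C−TP-A: 275a + 8b = 135.
Solving gives a = 0.49258, b = −0.05729.
Gradient magnitude |∇z| = √(a² + b²) = √(0.24263 + 0.00328) = 0.49590.
True dip = arctan(0.49590) = 26.4°, dipping toward W (azimuth ≈ 277°).

26.4°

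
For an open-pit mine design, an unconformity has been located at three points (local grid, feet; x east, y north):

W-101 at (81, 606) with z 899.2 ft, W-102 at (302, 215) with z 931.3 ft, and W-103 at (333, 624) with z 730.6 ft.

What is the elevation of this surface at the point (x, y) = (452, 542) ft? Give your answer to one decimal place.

Two edge vectors: W-101→W-102 = (221, -391, 32.1), W-101→W-103 = (252, 18, -168.6).
Normal n = (W-101→W-102) × (W-101→W-103) = (65344.8, 45349.8, 102510).
So ∂z/∂x = −n_x/n_z = −0.63745 and ∂z/∂y = −n_y/n_z = −0.44239.
Intercept c from W-101: 899.2 + 51.63 + 268.09 = 1218.92.
At (452, 542): z = −288.1 − 239.8 + 1218.92 = 691.0 ft.

691.0 ft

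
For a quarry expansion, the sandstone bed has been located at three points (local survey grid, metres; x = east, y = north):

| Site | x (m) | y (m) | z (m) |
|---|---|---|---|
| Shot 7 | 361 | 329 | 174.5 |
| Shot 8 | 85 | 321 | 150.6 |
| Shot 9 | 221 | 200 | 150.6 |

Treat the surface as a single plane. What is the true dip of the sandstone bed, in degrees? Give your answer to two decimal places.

7.19°

Let the plane be z = a·x + b·y + c.
Shot 8−Shot 7: −276a − 8b = −23.9;  Shot 9−Shot 7: −140a − 129b = −23.9.
Solving gives a = 0.08386, b = 0.09426.
Gradient magnitude |∇z| = √(a² + b²) = √(0.00703 + 0.00888) = 0.12616.
True dip = arctan(0.12616) = 7.19°, dipping toward SW (azimuth ≈ 222°).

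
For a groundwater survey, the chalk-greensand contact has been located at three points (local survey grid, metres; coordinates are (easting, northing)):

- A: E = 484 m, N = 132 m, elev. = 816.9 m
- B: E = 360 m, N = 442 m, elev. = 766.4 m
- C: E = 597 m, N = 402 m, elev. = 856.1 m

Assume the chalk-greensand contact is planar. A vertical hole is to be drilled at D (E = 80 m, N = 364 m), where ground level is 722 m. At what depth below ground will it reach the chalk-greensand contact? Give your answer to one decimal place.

60.0 m

Two edge vectors: A→B = (-124, 310, -50.5), A→C = (113, 270, 39.2).
Normal n = (A→B) × (A→C) = (25787, -845.7, -68510).
So ∂z/∂E = −n_x/n_z = 0.37640 and ∂z/∂N = −n_y/n_z = −0.01234.
Intercept c from A: 816.9 − 182.18 + 1.63 = 636.35.
At (80, 364): z_contact = 30.11 − 4.49 + 636.35 = 661.97 m.
Depth below ground = 722 − 661.97 = 60.0 m.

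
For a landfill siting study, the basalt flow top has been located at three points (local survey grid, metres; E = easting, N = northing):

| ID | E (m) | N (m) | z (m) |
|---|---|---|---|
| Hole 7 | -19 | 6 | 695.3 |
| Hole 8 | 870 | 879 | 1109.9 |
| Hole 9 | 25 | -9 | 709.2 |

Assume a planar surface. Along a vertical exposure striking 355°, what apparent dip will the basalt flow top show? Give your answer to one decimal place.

Let the plane be z = a·E + b·N + c.
Hole 8−Hole 7: 889a + 873b = 414.6;  Hole 9−Hole 7: 44a − 15b = 13.9.
Solving gives a = 0.35468, b = 0.11373.
Unit vector along 355° is (sin 355°, cos 355°) = (-0.0872, 0.9962).
Slope in that direction = a·(-0.0872) + b·(0.9962) = 0.08239.
Apparent dip = arctan|0.08239| = 4.7° (true dip is 20.4°, so apparent ≤ true as expected).

4.7°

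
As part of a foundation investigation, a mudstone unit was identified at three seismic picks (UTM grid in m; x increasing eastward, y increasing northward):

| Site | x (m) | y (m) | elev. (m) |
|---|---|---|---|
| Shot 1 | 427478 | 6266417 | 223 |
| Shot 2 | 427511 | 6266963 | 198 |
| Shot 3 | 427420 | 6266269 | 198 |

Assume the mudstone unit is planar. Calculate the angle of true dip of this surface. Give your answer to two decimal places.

33.16°

Two edge vectors: Shot 1→Shot 2 = (33, 546, -25), Shot 1→Shot 3 = (-58, -148, -25).
Normal n = (Shot 1→Shot 2) × (Shot 1→Shot 3) = (-17350, 2275, 26784).
So ∂z/∂x = −n_x/n_z = 0.64777 and ∂z/∂y = −n_y/n_z = −0.08494.
Gradient magnitude |∇z| = √(a² + b²) = √(0.41961 + 0.00721) = 0.65332.
True dip = arctan(0.65332) = 33.16°, dipping toward W (azimuth ≈ 277°).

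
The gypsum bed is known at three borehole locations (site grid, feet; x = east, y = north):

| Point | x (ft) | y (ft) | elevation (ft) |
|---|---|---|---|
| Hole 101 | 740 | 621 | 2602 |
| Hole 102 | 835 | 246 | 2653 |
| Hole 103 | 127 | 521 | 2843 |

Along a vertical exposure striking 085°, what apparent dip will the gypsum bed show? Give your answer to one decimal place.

20.5°

Two edge vectors: Hole 101→Hole 102 = (95, -375, 51), Hole 101→Hole 103 = (-613, -100, 241).
Normal n = (Hole 101→Hole 102) × (Hole 101→Hole 103) = (-85275, -54158, -239375).
So ∂z/∂x = −n_x/n_z = −0.35624 and ∂z/∂y = −n_y/n_z = −0.22625.
Unit vector along 085° is (sin 85°, cos 85°) = (0.9962, 0.0872).
Slope in that direction = a·(0.9962) + b·(0.0872) = −0.37460.
Apparent dip = arctan|0.37460| = 20.5° (true dip is 22.9°, so apparent ≤ true as expected).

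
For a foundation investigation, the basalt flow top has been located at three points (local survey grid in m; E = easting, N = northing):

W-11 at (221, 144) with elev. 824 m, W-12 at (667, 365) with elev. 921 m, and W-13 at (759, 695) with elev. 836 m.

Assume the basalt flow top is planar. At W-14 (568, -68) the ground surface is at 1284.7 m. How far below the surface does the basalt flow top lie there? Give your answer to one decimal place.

Two edge vectors: W-11→W-12 = (446, 221, 97), W-11→W-13 = (538, 551, 12).
Normal n = (W-11→W-12) × (W-11→W-13) = (-50795, 46834, 126848).
So ∂z/∂E = −n_x/n_z = 0.40044 and ∂z/∂N = −n_y/n_z = −0.36921.
Intercept c from W-11: 824 − 88.50 + 53.17 = 788.67.
At (568, -68): z_contact = 227.45 + 25.11 + 788.67 = 1041.23 m.
Depth below ground = 1284.7 − 1041.23 = 243.5 m.

243.5 m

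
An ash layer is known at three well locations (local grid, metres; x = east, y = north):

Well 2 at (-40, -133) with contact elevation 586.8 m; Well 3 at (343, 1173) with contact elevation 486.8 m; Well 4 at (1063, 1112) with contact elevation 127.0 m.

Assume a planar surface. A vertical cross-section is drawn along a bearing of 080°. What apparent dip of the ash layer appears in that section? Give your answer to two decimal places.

Two edge vectors: Well 2→Well 3 = (383, 1306, -100), Well 2→Well 4 = (1103, 1245, -459.8).
Normal n = (Well 2→Well 3) × (Well 2→Well 4) = (-475998.8, 65803.4, -963683).
So ∂z/∂x = −n_x/n_z = −0.49394 and ∂z/∂y = −n_y/n_z = 0.06828.
Unit vector along 080° is (sin 80°, cos 80°) = (0.9848, 0.1736).
Slope in that direction = a·(0.9848) + b·(0.1736) = −0.47458.
Apparent dip = arctan|0.47458| = 25.39° (true dip is 26.5°, so apparent ≤ true as expected).

25.39°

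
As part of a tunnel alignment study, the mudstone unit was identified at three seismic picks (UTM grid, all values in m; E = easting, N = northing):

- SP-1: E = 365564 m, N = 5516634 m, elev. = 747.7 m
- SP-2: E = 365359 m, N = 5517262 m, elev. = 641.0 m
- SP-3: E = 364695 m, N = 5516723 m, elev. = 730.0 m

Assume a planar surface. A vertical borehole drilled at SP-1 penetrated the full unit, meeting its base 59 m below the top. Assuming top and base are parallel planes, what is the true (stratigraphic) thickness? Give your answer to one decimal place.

58.2 m

Let the plane be z = a·E + b·N + c.
SP-2−SP-1: −205a + 628b = −106.7;  SP-3−SP-1: −869a + 89b = −17.7.
Solving gives a = 0.00307, b = −0.16890.
|∇z| = √(a²+b²) = 0.16893, so dip δ = arctan(0.16893) = 9.59°.
True thickness = vertical thickness × cos δ = 59 × cos 9.59° = 58.2 m.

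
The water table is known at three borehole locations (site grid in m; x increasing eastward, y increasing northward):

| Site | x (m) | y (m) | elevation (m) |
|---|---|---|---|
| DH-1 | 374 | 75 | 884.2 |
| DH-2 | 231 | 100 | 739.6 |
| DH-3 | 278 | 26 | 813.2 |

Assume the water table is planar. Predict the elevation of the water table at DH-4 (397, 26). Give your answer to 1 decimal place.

Two edge vectors: DH-1→DH-2 = (-143, 25, -144.6), DH-1→DH-3 = (-96, -49, -71).
Normal n = (DH-1→DH-2) × (DH-1→DH-3) = (-8860.4, 3728.6, 9407).
So ∂z/∂x = −n_x/n_z = 0.94189 and ∂z/∂y = −n_y/n_z = −0.39636.
Intercept c from DH-1: 884.2 − 352.27 + 29.73 = 561.66.
At (397, 26): z = 373.9 − 10.3 + 561.66 = 925.3 m.

925.3 m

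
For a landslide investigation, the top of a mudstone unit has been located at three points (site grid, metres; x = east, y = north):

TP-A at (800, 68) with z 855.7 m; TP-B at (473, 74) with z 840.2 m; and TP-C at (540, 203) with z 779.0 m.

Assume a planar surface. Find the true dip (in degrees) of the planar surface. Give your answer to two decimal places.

26.37°

Two edge vectors: TP-A→TP-B = (-327, 6, -15.5), TP-A→TP-C = (-260, 135, -76.7).
Normal n = (TP-A→TP-B) × (TP-A→TP-C) = (1632.3, -21050.9, -42585).
So ∂z/∂x = −n_x/n_z = 0.03833 and ∂z/∂y = −n_y/n_z = −0.49433.
Gradient magnitude |∇z| = √(a² + b²) = √(0.00147 + 0.24436) = 0.49581.
True dip = arctan(0.49581) = 26.37°, dipping toward N (azimuth ≈ 356°).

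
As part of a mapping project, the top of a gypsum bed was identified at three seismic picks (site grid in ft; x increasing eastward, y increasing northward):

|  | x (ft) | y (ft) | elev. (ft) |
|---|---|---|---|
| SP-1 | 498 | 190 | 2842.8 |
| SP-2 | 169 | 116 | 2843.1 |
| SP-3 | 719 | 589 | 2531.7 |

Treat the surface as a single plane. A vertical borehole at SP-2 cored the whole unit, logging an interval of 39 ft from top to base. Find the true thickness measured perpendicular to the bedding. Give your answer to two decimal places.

28.81 ft

Let the plane be z = a·x + b·y + c.
SP-2−SP-1: −329a − 74b = 0.3;  SP-3−SP-1: 221a + 399b = −311.1.
Solving gives a = 0.19929, b = −0.89008.
|∇z| = √(a²+b²) = 0.91212, so dip δ = arctan(0.91212) = 42.37°.
True thickness = vertical thickness × cos δ = 39 × cos 42.37° = 28.81 ft.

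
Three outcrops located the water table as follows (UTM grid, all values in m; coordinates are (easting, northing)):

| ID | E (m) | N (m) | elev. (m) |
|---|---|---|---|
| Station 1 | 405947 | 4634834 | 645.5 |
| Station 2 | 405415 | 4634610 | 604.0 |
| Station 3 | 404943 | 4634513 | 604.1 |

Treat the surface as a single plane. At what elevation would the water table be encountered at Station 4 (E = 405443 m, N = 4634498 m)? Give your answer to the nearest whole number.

561 m

Let the plane be z = a·E + b·N + c.
Station 2−Station 1: −532a − 224b = −41.5;  Station 3−Station 1: −1004a − 321b = −41.4.
Solving gives a = −0.07478937, b = 0.36289262.
Then c = 645.5 − a·405947 − b·4634834 = −1650941.02.
At (405443, 4634498): z = −30322.8 + 1681825.1 − 1650941.02 = 561.3 m.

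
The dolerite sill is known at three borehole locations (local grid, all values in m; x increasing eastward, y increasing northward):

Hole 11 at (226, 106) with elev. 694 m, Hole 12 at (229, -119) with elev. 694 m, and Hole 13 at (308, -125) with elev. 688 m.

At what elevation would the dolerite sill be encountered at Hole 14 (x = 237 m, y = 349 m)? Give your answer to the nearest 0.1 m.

692.9 m

Let the plane be z = a·x + b·y + c.
Hole 12−Hole 11: 3a − 225b = 0;  Hole 13−Hole 11: 82a − 231b = −6.
Solving gives a = −0.07603, b = −0.00101.
Then c = 694 − a·226 − b·106 = 711.29.
At (237, 349): z = −18.0 − 0.4 + 711.29 = 692.9 m.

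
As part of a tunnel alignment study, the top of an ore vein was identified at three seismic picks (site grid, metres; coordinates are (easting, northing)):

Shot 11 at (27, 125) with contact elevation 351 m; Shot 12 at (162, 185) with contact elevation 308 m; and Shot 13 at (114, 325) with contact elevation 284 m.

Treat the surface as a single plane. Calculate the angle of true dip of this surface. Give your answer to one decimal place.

17.8°

Two edge vectors: Shot 11→Shot 12 = (135, 60, -43), Shot 11→Shot 13 = (87, 200, -67).
Normal n = (Shot 11→Shot 12) × (Shot 11→Shot 13) = (4580, 5304, 21780).
So ∂z/∂E = −n_x/n_z = −0.21028 and ∂z/∂N = −n_y/n_z = −0.24353.
Gradient magnitude |∇z| = √(a² + b²) = √(0.04422 + 0.05930) = 0.32175.
True dip = arctan(0.32175) = 17.8°, dipping toward NE (azimuth ≈ 041°).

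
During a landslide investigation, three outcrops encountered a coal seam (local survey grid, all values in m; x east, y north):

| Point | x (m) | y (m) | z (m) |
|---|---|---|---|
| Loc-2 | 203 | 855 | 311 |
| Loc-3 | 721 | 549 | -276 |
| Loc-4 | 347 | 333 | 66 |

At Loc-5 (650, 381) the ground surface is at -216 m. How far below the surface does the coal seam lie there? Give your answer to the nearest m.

19 m

Let the plane be z = a·x + b·y + c.
Loc-3−Loc-2: 518a − 306b = −587;  Loc-4−Loc-2: 144a − 522b = −245.
Solving gives a = −1.02259, b = 0.18726.
Then c = 311 − a·203 − b·855 = 358.48.
At (650, 381): z_contact = −664.7 + 71.3 + 358.48 = -234.9 m.
Depth below ground = -216 − (-234.9) = 19 m.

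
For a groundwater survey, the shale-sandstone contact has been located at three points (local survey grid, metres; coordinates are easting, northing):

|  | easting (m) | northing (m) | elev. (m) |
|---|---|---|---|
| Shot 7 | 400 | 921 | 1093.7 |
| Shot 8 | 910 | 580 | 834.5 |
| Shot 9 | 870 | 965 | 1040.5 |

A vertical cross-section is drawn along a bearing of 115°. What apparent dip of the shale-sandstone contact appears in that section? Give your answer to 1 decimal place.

Two edge vectors: Shot 7→Shot 8 = (510, -341, -259.2), Shot 7→Shot 9 = (470, 44, -53.2).
Normal n = (Shot 7→Shot 8) × (Shot 7→Shot 9) = (29546, -94692, 182710).
So ∂z/∂easting = −n_x/n_z = −0.16171 and ∂z/∂northing = −n_y/n_z = 0.51826.
Unit vector along 115° is (sin 115°, cos 115°) = (0.9063, -0.4226).
Slope in that direction = a·(0.9063) + b·(-0.4226) = −0.36559.
Apparent dip = arctan|0.36559| = 20.1° (true dip is 28.5°, so apparent ≤ true as expected).

20.1°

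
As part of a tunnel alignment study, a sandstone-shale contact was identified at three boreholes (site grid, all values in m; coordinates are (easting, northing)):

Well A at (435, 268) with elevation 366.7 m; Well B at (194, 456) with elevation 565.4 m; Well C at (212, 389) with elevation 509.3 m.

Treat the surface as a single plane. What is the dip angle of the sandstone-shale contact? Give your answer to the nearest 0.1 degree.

Let the plane be z = a·E + b·N + c.
Well B−Well A: −241a + 188b = 198.7;  Well C−Well A: −223a + 121b = 142.6.
Solving gives a = −0.21673, b = 0.77909.
Gradient magnitude |∇z| = √(a² + b²) = √(0.04697 + 0.60698) = 0.80867.
True dip = arctan(0.80867) = 39.0°, dipping toward SSE (azimuth ≈ 164°).

39.0°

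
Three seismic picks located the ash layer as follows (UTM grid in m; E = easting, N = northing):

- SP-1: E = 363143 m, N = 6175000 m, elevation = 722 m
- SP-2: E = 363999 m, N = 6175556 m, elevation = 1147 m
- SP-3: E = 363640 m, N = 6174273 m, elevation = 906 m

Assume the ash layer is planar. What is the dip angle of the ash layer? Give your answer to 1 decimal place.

24.8°

Let the plane be z = a·E + b·N + c.
SP-2−SP-1: 856a + 556b = 425;  SP-3−SP-1: 497a − 727b = 184.
Solving gives a = 0.45767, b = 0.05978.
Gradient magnitude |∇z| = √(a² + b²) = √(0.20946 + 0.00357) = 0.46155.
True dip = arctan(0.46155) = 24.8°, dipping toward W (azimuth ≈ 263°).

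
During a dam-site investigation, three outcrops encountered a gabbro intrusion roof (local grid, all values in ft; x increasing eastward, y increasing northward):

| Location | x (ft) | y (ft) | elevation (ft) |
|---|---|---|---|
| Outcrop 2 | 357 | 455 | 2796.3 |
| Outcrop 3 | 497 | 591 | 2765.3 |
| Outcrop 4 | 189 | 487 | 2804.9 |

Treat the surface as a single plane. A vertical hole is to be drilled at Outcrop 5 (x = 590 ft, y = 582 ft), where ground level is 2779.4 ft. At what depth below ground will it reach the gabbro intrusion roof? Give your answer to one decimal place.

Two edge vectors: Outcrop 2→Outcrop 3 = (140, 136, -31), Outcrop 2→Outcrop 4 = (-168, 32, 8.6).
Normal n = (Outcrop 2→Outcrop 3) × (Outcrop 2→Outcrop 4) = (2161.6, 4004, 27328).
So ∂z/∂x = −n_x/n_z = −0.07910 and ∂z/∂y = −n_y/n_z = −0.14652.
Intercept c from Outcrop 2: 2796.3 + 28.24 + 66.66 = 2891.20.
At (590, 582): z_contact = −46.67 − 85.27 + 2891.20 = 2759.26 ft.
Depth below ground = 2779.4 − 2759.26 = 20.1 ft.

20.1 ft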